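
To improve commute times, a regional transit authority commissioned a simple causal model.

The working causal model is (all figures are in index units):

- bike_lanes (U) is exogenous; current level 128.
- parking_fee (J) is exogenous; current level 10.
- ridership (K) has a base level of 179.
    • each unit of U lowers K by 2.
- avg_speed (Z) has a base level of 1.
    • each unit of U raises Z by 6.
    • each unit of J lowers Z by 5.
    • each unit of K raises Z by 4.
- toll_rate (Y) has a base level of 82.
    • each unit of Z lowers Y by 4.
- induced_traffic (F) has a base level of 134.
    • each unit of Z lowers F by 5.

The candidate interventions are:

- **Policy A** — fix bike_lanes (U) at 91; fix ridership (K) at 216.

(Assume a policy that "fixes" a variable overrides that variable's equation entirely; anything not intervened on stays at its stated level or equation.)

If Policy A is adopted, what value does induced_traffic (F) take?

-6671

Policy A (U := 91, K := 216):
  U = 91
  J = 10
  K = 216
  Z = 1 + 6·91 − 5·10 + 4·216 = 1361
  F = 134 − 5·1361 = -6671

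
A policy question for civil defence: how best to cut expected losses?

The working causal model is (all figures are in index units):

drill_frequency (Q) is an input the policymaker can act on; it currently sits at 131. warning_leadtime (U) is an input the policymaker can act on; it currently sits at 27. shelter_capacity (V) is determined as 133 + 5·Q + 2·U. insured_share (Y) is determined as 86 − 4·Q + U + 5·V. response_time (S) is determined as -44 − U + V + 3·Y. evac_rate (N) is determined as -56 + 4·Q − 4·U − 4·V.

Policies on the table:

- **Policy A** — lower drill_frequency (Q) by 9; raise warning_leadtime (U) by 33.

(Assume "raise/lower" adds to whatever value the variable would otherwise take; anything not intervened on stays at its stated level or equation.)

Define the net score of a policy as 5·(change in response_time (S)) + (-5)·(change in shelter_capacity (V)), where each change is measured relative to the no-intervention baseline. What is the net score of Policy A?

Baseline:
  Q = 131
  U = 27
  V = 133 + 5·131 + 2·27 = 842
  Y = 86 − 4·131 + 27 + 5·842 = 3799
  S = -44 − 27 + 842 + 3·3799 = 12168
Policy A (Q − 9, U + 33):
  Q = 131 − 9 = 122
  U = 27 + 33 = 60
  V = 133 + 5·122 + 2·60 = 863
  Y = 86 − 4·122 + 60 + 5·863 = 3973
  S = -44 − 60 + 863 + 3·3973 = 12678
ΔS = 12678 − 12168 = 510; ΔV = 863 − 842 = 21
Score = 5·510 + (-5)·21 = 2445

2445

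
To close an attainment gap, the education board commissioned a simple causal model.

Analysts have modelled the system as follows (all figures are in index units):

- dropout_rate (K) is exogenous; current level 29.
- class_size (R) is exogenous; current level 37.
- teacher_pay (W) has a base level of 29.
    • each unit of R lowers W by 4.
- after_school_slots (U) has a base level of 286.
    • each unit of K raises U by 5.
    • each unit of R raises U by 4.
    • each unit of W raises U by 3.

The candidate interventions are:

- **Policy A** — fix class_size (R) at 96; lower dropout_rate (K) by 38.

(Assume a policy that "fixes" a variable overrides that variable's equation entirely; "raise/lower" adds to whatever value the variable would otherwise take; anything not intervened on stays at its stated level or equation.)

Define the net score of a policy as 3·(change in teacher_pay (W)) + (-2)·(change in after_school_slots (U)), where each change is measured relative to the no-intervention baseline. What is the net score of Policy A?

616

Baseline:
  K = 29
  R = 37
  W = 29 − 4·37 = -119
  U = 286 + 5·29 + 4·37 + 3·(-119) = 222
Policy A (R := 96, K − 38):
  K = 29 − 38 = -9
  R = 96
  W = 29 − 4·96 = -355
  U = 286 + 5·(-9) + 4·96 + 3·(-355) = -440
ΔW = -355 − (-119) = -236; ΔU = -440 − 222 = -662
Score = 3·(-236) + (-2)·(-662) = 616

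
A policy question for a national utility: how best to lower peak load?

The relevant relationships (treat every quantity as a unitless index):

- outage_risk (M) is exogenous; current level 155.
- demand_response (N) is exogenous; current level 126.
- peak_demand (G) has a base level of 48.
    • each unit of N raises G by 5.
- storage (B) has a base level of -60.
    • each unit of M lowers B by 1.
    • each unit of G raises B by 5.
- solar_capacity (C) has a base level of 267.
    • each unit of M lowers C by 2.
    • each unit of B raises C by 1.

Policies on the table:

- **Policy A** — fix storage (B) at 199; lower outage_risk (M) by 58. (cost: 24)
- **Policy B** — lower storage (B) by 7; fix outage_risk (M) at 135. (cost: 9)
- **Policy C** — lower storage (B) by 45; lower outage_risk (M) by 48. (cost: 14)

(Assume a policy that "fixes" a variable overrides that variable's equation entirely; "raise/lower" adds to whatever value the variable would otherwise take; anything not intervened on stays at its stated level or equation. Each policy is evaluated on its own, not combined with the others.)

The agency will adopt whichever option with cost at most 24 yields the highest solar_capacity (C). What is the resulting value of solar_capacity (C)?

Policy A (B := 199, M − 58):
  M = 155 − 58 = 97
  N = 126
  G = 48 + 5·126 = 678
  B = 199
  C = 267 − 2·97 + 199 = 272
Policy B (B − 7, M := 135):
  M = 135
  N = 126
  G = 48 + 5·126 = 678
  B = -60 − 135 + 5·678 (−7 from intervention) = 3188
  C = 267 − 2·135 + 3188 = 3185
Policy C (B − 45, M − 48):
  M = 155 − 48 = 107
  N = 126
  G = 48 + 5·126 = 678
  B = -60 − 107 + 5·678 (−45 from intervention) = 3178
  C = 267 − 2·107 + 3178 = 3231
Comparing — Policy A: C=272, Policy B: C=3185, Policy C: C=3231. Highest is 3231 (Policy C).

3231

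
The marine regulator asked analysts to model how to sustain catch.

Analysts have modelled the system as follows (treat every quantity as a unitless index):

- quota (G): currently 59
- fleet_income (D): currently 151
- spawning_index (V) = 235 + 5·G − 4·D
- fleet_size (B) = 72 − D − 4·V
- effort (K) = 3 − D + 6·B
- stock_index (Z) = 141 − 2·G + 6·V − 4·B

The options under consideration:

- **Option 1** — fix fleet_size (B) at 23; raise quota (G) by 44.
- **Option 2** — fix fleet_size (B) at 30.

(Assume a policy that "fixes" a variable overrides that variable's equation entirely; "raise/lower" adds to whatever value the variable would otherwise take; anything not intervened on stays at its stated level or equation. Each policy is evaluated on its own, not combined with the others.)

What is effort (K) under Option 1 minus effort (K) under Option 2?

Option 1 (B := 23, G + 44):
  G = 59 + 44 = 103
  D = 151
  V = 235 + 5·103 − 4·151 = 146
  B = 23
  K = 3 − 151 + 6·23 = -10
Option 2 (B := 30):
  G = 59
  D = 151
  V = 235 + 5·59 − 4·151 = -74
  B = 30
  K = 3 − 151 + 6·30 = 32
K: -10 − 32 = -42

-42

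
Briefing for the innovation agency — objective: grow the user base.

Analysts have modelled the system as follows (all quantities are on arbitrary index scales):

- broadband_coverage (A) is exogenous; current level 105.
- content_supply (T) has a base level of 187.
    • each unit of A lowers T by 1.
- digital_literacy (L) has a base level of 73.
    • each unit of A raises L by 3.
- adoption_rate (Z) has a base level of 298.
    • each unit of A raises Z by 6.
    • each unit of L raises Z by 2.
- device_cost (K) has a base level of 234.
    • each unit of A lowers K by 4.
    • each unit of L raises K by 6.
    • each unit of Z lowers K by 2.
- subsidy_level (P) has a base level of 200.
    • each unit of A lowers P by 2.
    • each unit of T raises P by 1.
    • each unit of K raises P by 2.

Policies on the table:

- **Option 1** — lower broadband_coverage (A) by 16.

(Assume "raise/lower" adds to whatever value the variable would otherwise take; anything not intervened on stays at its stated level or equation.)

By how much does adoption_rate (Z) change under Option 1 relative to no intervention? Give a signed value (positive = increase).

-192

Baseline:
  A = 105
  L = 73 + 3·105 = 388
  Z = 298 + 6·105 + 2·388 = 1704
Option 1 (A − 16):
  A = 105 − 16 = 89
  L = 73 + 3·89 = 340
  Z = 298 + 6·89 + 2·340 = 1512
Change in Z: 1512 − 1704 = -192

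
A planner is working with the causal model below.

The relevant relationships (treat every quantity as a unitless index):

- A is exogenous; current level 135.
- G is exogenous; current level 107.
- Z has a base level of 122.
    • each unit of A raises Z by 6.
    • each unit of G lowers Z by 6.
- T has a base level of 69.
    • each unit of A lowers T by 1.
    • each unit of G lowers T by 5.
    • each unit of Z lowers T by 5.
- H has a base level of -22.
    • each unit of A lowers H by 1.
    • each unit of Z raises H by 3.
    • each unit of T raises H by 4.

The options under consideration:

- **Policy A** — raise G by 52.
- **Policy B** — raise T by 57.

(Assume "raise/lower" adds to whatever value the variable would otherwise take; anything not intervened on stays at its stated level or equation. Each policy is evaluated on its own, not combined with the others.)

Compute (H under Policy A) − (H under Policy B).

4036

Policy A (G + 52):
  A = 135
  G = 107 + 52 = 159
  Z = 122 + 6·135 − 6·159 = -22
  T = 69 − 135 − 5·159 − 5·(-22) = -751
  H = -22 − 135 + 3·(-22) + 4·(-751) = -3227
Policy B (T + 57):
  A = 135
  G = 107
  Z = 122 + 6·135 − 6·107 = 290
  T = 69 − 135 − 5·107 − 5·290 (+57 from intervention) = -1994
  H = -22 − 135 + 3·290 + 4·(-1994) = -7263
H: -3227 − (-7263) = 4036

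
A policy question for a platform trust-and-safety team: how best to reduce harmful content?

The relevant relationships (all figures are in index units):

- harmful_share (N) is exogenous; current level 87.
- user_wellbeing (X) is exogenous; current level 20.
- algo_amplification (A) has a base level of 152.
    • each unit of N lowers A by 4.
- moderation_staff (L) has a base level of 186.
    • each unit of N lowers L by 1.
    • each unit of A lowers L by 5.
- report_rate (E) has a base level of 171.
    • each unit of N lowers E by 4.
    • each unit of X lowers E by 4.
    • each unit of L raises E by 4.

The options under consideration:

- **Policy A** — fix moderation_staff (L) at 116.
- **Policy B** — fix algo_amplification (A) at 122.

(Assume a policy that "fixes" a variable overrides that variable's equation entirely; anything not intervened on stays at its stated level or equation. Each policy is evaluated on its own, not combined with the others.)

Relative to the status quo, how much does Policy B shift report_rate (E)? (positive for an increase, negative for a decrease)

Baseline:
  N = 87
  X = 20
  A = 152 − 4·87 = -196
  L = 186 − 87 − 5·(-196) = 1079
  E = 171 − 4·87 − 4·20 + 4·1079 = 4059
Policy B (A := 122):
  N = 87
  X = 20
  A = 122
  L = 186 − 87 − 5·122 = -511
  E = 171 − 4·87 − 4·20 + 4·(-511) = -2301
Change in E: -2301 − 4059 = -6360

-6360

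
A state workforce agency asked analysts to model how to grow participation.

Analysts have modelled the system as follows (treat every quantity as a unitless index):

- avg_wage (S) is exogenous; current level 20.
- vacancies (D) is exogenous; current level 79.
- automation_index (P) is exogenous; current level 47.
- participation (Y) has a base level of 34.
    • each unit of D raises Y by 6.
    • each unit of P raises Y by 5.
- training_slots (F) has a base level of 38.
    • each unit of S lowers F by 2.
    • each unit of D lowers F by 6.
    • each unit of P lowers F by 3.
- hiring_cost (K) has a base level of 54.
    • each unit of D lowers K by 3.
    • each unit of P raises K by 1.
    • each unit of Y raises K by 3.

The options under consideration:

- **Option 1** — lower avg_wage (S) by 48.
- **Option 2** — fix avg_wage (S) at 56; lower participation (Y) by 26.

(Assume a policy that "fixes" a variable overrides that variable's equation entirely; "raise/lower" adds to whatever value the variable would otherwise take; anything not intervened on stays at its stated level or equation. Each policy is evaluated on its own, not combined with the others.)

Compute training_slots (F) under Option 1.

-521

Option 1 (S − 48):
  S = 20 − 48 = -28
  D = 79
  P = 47
  F = 38 − 2·(-28) − 6·79 − 3·47 = -521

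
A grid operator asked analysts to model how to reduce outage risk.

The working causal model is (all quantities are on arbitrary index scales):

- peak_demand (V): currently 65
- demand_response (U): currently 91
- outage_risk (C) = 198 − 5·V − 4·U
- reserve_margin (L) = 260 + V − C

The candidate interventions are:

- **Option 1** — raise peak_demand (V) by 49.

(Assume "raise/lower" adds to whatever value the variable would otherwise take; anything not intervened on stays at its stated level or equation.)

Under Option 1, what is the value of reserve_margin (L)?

1110

Option 1 (V + 49):
  V = 65 + 49 = 114
  U = 91
  C = 198 − 5·114 − 4·91 = -736
  L = 260 + 114 − (-736) = 1110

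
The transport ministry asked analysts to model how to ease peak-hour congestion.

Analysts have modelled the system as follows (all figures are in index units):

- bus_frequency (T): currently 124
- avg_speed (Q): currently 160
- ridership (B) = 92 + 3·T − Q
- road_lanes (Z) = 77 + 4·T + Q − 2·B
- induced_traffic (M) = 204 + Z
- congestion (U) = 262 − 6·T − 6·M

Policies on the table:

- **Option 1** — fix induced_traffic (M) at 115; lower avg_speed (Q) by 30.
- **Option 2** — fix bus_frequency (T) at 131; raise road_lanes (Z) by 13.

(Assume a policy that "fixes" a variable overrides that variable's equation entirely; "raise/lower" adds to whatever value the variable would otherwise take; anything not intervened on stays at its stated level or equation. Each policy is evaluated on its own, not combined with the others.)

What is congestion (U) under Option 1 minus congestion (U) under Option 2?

1320

Option 1 (M := 115, Q − 30):
  T = 124
  Q = 160 − 30 = 130
  B = 92 + 3·124 − 130 = 334
  Z = 77 + 4·124 + 130 − 2·334 = 35
  M = 115
  U = 262 − 6·124 − 6·115 = -1172
Option 2 (T := 131, Z + 13):
  T = 131
  Q = 160
  B = 92 + 3·131 − 160 = 325
  Z = 77 + 4·131 + 160 − 2·325 (+13 from intervention) = 124
  M = 204 + 124 = 328
  U = 262 − 6·131 − 6·328 = -2492
U: -1172 − (-2492) = 1320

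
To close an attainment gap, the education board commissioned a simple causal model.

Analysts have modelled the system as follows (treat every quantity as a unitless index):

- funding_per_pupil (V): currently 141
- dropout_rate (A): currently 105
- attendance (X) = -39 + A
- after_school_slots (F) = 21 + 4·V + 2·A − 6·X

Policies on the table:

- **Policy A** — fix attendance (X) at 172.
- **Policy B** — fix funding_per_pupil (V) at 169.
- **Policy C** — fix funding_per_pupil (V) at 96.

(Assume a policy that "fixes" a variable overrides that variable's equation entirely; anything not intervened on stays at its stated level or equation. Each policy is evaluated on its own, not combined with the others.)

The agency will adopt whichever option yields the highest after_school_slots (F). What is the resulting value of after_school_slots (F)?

511

Policy A (X := 172):
  V = 141
  A = 105
  X = 172
  F = 21 + 4·141 + 2·105 − 6·172 = -237
Policy B (V := 169):
  V = 169
  A = 105
  X = -39 + 105 = 66
  F = 21 + 4·169 + 2·105 − 6·66 = 511
Policy C (V := 96):
  V = 96
  A = 105
  X = -39 + 105 = 66
  F = 21 + 4·96 + 2·105 − 6·66 = 219
Comparing — Policy A: F=-237, Policy B: F=511, Policy C: F=219. Highest is 511 (Policy B).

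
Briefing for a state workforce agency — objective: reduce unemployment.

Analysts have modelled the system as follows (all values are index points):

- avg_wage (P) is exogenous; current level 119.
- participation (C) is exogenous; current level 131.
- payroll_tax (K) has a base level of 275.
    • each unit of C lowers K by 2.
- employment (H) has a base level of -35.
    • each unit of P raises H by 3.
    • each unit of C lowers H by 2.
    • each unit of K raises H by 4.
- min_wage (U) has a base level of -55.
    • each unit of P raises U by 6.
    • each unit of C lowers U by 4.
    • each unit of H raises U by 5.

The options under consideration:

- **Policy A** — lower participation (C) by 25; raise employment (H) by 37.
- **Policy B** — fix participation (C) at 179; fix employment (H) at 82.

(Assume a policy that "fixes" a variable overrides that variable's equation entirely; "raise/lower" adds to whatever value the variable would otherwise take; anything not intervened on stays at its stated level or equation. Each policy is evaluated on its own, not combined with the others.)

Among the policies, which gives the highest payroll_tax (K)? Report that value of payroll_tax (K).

Policy A (C − 25, H + 37):
  C = 131 − 25 = 106
  K = 275 − 2·106 = 63
Policy B (C := 179, H := 82):
  C = 179
  K = 275 − 2·179 = -83
Comparing — Policy A: K=63, Policy B: K=-83. Highest is 63 (Policy A).

63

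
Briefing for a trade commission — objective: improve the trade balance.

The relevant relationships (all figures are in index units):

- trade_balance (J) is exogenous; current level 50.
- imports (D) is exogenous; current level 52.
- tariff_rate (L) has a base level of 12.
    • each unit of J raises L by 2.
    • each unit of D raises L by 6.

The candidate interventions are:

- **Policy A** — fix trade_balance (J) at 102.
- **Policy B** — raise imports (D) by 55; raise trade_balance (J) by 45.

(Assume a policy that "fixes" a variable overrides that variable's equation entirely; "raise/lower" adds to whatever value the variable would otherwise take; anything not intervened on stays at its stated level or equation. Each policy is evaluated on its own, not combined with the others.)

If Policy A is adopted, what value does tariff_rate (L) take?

Policy A (J := 102):
  J = 102
  D = 52
  L = 12 + 2·102 + 6·52 = 528

528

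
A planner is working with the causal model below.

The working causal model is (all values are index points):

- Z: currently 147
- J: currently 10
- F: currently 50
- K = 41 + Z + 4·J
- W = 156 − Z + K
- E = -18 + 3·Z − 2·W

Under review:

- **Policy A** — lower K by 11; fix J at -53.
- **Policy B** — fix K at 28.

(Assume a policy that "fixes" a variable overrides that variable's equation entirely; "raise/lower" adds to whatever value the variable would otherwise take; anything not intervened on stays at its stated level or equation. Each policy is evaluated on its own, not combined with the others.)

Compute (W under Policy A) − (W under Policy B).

-63

Policy A (K − 11, J := -53):
  Z = 147
  J = -53
  K = 41 + 147 + 4·(-53) (−11 from intervention) = -35
  W = 156 − 147 + (-35) = -26
Policy B (K := 28):
  Z = 147
  J = 10
  K = 28
  W = 156 − 147 + 28 = 37
W: -26 − 37 = -63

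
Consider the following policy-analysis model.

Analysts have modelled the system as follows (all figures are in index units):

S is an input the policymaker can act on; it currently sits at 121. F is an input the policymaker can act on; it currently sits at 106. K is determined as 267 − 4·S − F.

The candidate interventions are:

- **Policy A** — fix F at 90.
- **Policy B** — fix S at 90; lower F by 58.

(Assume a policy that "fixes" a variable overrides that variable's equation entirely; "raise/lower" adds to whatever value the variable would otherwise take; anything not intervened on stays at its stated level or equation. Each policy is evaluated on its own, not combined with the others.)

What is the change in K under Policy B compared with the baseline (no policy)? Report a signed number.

182

Baseline:
  S = 121
  F = 106
  K = 267 − 4·121 − 106 = -323
Policy B (S := 90, F − 58):
  S = 90
  F = 106 − 58 = 48
  K = 267 − 4·90 − 48 = -141
Change in K: -141 − (-323) = 182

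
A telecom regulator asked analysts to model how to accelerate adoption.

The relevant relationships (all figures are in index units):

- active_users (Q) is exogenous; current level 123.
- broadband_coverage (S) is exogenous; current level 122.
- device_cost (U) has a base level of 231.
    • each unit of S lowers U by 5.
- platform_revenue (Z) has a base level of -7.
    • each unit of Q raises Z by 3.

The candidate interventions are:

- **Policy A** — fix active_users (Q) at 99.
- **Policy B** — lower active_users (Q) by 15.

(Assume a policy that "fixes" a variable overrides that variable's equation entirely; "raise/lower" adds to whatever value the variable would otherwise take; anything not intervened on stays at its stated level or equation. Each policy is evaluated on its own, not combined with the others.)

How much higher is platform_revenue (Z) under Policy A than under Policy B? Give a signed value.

-27

Policy A (Q := 99):
  Q = 99
  Z = -7 + 3·99 = 290
Policy B (Q − 15):
  Q = 123 − 15 = 108
  Z = -7 + 3·108 = 317
Z: 290 − 317 = -27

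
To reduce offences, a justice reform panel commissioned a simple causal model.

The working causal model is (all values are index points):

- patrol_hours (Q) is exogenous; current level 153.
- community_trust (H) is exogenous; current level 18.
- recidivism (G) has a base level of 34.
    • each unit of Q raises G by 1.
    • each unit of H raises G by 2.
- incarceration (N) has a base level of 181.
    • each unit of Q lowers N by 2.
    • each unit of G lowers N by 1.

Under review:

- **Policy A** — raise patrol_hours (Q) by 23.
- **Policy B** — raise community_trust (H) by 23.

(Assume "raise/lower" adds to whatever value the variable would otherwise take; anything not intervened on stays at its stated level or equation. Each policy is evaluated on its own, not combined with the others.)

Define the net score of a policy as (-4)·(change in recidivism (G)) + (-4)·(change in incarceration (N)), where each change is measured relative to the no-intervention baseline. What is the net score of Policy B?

Baseline:
  Q = 153
  H = 18
  G = 34 + 153 + 2·18 = 223
  N = 181 − 2·153 − 223 = -348
Policy B (H + 23):
  Q = 153
  H = 18 + 23 = 41
  G = 34 + 153 + 2·41 = 269
  N = 181 − 2·153 − 269 = -394
ΔG = 269 − 223 = 46; ΔN = -394 − (-348) = -46
Score = (-4)·46 + (-4)·(-46) = 0

0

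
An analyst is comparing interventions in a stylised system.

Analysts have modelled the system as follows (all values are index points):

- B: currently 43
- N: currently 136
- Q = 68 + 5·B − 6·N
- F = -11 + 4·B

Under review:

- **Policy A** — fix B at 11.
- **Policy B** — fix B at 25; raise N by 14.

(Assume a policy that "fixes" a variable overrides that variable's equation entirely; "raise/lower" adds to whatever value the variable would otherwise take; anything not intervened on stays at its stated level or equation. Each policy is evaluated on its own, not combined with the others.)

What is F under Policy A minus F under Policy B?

-56

Policy A (B := 11):
  B = 11
  F = -11 + 4·11 = 33
Policy B (B := 25, N + 14):
  B = 25
  F = -11 + 4·25 = 89
F: 33 − 89 = -56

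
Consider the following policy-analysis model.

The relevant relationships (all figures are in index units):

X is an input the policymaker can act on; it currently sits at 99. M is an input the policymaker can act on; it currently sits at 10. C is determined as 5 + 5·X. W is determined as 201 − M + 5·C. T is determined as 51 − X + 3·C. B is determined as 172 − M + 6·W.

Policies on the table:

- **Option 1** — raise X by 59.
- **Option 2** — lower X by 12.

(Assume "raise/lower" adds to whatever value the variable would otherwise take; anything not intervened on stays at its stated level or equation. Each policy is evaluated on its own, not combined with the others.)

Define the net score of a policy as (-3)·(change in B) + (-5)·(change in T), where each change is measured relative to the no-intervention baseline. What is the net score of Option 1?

-30680

Baseline:
  X = 99
  M = 10
  C = 5 + 5·99 = 500
  W = 201 − 10 + 5·500 = 2691
  T = 51 − 99 + 3·500 = 1452
  B = 172 − 10 + 6·2691 = 16308
Option 1 (X + 59):
  X = 99 + 59 = 158
  M = 10
  C = 5 + 5·158 = 795
  W = 201 − 10 + 5·795 = 4166
  T = 51 − 158 + 3·795 = 2278
  B = 172 − 10 + 6·4166 = 25158
ΔB = 25158 − 16308 = 8850; ΔT = 2278 − 1452 = 826
Score = (-3)·8850 + (-5)·826 = -30680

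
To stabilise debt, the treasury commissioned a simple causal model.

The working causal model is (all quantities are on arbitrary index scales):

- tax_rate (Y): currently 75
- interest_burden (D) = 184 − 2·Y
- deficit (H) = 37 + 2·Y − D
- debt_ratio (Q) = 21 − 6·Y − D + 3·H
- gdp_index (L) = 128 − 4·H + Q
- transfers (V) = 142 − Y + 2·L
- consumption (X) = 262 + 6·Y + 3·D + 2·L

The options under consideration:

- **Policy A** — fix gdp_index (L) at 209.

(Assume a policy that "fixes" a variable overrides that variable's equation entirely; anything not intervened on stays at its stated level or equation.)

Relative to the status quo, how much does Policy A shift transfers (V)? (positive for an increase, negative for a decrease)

Baseline:
  Y = 75
  D = 184 − 2·75 = 34
  H = 37 + 2·75 − 34 = 153
  Q = 21 − 6·75 − 34 + 3·153 = -4
  L = 128 − 4·153 + (-4) = -488
  V = 142 − 75 + 2·(-488) = -909
Policy A (L := 209):
  Y = 75
  D = 184 − 2·75 = 34
  H = 37 + 2·75 − 34 = 153
  Q = 21 − 6·75 − 34 + 3·153 = -4
  L = 209
  V = 142 − 75 + 2·209 = 485
Change in V: 485 − (-909) = 1394

1394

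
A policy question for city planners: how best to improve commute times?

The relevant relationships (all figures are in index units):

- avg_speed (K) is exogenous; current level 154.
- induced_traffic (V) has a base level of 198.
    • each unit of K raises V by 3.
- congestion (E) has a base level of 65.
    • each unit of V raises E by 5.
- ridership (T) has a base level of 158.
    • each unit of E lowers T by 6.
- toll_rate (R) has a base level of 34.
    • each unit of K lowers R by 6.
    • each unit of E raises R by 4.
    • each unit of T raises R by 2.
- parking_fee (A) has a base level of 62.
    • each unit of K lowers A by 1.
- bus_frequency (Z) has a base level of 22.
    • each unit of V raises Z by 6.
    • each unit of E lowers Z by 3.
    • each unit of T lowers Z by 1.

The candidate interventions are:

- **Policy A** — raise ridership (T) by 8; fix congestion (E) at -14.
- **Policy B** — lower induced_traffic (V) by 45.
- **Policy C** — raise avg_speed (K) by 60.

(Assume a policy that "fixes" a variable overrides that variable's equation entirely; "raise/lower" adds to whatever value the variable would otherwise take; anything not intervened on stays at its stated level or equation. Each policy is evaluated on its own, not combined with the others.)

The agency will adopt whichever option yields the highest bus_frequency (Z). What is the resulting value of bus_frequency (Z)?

17699

Policy A (T + 8, E := -14):
  K = 154
  V = 198 + 3·154 = 660
  E = -14
  T = 158 − 6·(-14) (+8 from intervention) = 250
  Z = 22 + 6·660 − 3·(-14) − 250 = 3774
Policy B (V − 45):
  K = 154
  V = 198 + 3·154 (−45 from intervention) = 615
  E = 65 + 5·615 = 3140
  T = 158 − 6·3140 = -18682
  Z = 22 + 6·615 − 3·3140 − (-18682) = 12974
Policy C (K + 60):
  K = 154 + 60 = 214
  V = 198 + 3·214 = 840
  E = 65 + 5·840 = 4265
  T = 158 − 6·4265 = -25432
  Z = 22 + 6·840 − 3·4265 − (-25432) = 17699
Comparing — Policy A: Z=3774, Policy B: Z=12974, Policy C: Z=17699. Highest is 17699 (Policy C).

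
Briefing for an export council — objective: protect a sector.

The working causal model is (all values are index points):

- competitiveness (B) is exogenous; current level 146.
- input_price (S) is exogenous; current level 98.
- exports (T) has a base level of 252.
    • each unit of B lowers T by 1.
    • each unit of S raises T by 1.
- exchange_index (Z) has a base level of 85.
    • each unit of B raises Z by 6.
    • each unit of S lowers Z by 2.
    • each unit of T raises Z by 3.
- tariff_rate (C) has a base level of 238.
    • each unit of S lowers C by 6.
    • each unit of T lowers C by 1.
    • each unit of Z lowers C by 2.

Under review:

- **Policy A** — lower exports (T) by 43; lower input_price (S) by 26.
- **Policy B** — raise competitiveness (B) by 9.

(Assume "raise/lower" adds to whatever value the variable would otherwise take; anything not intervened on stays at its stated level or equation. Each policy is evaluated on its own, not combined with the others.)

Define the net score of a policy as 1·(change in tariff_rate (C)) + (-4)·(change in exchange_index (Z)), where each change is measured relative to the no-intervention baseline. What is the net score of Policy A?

1155

Baseline:
  B = 146
  S = 98
  T = 252 − 146 + 98 = 204
  Z = 85 + 6·146 − 2·98 + 3·204 = 1377
  C = 238 − 6·98 − 204 − 2·1377 = -3308
Policy A (T − 43, S − 26):
  B = 146
  S = 98 − 26 = 72
  T = 252 − 146 + 72 (−43 from intervention) = 135
  Z = 85 + 6·146 − 2·72 + 3·135 = 1222
  C = 238 − 6·72 − 135 − 2·1222 = -2773
ΔC = -2773 − (-3308) = 535; ΔZ = 1222 − 1377 = -155
Score = 1·535 + (-4)·(-155) = 1155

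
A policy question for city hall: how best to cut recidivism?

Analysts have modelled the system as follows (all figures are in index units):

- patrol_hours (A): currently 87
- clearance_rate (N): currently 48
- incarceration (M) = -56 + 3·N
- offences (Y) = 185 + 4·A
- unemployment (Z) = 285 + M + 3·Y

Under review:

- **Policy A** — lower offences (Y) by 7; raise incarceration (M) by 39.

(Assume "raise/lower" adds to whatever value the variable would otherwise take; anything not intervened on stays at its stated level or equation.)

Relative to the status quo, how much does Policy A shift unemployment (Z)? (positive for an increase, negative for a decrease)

18

Baseline:
  A = 87
  N = 48
  M = -56 + 3·48 = 88
  Y = 185 + 4·87 = 533
  Z = 285 + 88 + 3·533 = 1972
Policy A (Y − 7, M + 39):
  A = 87
  N = 48
  M = -56 + 3·48 (+39 from intervention) = 127
  Y = 185 + 4·87 (−7 from intervention) = 526
  Z = 285 + 127 + 3·526 = 1990
Change in Z: 1990 − 1972 = 18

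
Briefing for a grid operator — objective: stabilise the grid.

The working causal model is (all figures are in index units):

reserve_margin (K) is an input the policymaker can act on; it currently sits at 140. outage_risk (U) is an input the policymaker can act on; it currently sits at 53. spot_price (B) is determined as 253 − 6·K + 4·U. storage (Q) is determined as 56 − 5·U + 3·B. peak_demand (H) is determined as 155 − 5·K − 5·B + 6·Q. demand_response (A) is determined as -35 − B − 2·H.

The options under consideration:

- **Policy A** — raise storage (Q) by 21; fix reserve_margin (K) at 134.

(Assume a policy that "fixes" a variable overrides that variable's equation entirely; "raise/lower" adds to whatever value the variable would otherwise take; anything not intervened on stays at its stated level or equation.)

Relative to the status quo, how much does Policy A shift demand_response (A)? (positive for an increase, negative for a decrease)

-1284

Baseline:
  K = 140
  U = 53
  B = 253 − 6·140 + 4·53 = -375
  Q = 56 − 5·53 + 3·(-375) = -1334
  H = 155 − 5·140 − 5·(-375) + 6·(-1334) = -6674
  A = -35 − (-375) − 2·(-6674) = 13688
Policy A (Q + 21, K := 134):
  K = 134
  U = 53
  B = 253 − 6·134 + 4·53 = -339
  Q = 56 − 5·53 + 3·(-339) (+21 from intervention) = -1205
  H = 155 − 5·134 − 5·(-339) + 6·(-1205) = -6050
  A = -35 − (-339) − 2·(-6050) = 12404
Change in A: 12404 − 13688 = -1284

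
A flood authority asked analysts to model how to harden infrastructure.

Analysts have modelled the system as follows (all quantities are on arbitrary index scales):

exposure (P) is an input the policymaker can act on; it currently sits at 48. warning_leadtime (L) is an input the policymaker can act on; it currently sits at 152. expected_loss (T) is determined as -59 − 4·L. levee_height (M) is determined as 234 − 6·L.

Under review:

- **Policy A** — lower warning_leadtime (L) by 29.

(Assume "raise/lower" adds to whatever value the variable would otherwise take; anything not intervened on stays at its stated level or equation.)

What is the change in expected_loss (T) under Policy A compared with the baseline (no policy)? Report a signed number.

Baseline:
  L = 152
  T = -59 − 4·152 = -667
Policy A (L − 29):
  L = 152 − 29 = 123
  T = -59 − 4·123 = -551
Change in T: -551 − (-667) = 116

116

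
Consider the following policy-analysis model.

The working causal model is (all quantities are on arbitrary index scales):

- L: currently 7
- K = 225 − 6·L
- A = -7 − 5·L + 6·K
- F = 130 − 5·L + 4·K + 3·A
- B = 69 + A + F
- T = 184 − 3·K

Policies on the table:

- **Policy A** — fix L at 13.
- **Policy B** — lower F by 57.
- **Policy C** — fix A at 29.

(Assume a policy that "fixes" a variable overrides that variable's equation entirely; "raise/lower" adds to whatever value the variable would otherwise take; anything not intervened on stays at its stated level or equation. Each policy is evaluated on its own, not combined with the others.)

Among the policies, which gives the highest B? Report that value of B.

5063

Policy A (L := 13):
  L = 13
  K = 225 − 6·13 = 147
  A = -7 − 5·13 + 6·147 = 810
  F = 130 − 5·13 + 4·147 + 3·810 = 3083
  B = 69 + 810 + 3083 = 3962
Policy B (F − 57):
  L = 7
  K = 225 − 6·7 = 183
  A = -7 − 5·7 + 6·183 = 1056
  F = 130 − 5·7 + 4·183 + 3·1056 (−57 from intervention) = 3938
  B = 69 + 1056 + 3938 = 5063
Policy C (A := 29):
  L = 7
  K = 225 − 6·7 = 183
  A = 29
  F = 130 − 5·7 + 4·183 + 3·29 = 914
  B = 69 + 29 + 914 = 1012
Comparing — Policy A: B=3962, Policy B: B=5063, Policy C: B=1012. Highest is 5063 (Policy B).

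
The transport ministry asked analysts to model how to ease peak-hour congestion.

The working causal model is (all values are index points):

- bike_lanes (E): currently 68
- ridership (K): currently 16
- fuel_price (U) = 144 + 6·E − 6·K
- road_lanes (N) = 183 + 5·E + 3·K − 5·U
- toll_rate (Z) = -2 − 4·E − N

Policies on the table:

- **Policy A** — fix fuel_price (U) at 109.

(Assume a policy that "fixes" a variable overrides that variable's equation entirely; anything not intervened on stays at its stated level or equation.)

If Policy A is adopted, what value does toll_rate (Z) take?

-300

Policy A (U := 109):
  E = 68
  K = 16
  U = 109
  N = 183 + 5·68 + 3·16 − 5·109 = 26
  Z = -2 − 4·68 − 26 = -300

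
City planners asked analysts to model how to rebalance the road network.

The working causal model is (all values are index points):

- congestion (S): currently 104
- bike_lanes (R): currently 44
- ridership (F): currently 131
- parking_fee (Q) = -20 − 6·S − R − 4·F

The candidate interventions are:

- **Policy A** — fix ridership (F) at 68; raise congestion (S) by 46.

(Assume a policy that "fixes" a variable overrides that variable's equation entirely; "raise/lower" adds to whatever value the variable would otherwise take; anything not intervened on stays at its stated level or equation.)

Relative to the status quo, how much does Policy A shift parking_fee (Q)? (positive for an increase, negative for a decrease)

Baseline:
  S = 104
  R = 44
  F = 131
  Q = -20 − 6·104 − 44 − 4·131 = -1212
Policy A (F := 68, S + 46):
  S = 104 + 46 = 150
  R = 44
  F = 68
  Q = -20 − 6·150 − 44 − 4·68 = -1236
Change in Q: -1236 − (-1212) = -24

-24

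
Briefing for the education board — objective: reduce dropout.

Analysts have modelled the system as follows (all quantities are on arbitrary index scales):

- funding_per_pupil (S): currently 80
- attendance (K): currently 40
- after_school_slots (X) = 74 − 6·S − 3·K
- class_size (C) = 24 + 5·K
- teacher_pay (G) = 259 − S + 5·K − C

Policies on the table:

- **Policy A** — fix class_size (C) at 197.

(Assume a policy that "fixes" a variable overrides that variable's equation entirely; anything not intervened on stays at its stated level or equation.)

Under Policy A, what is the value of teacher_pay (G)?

Policy A (C := 197):
  S = 80
  K = 40
  C = 197
  G = 259 − 80 + 5·40 − 197 = 182

182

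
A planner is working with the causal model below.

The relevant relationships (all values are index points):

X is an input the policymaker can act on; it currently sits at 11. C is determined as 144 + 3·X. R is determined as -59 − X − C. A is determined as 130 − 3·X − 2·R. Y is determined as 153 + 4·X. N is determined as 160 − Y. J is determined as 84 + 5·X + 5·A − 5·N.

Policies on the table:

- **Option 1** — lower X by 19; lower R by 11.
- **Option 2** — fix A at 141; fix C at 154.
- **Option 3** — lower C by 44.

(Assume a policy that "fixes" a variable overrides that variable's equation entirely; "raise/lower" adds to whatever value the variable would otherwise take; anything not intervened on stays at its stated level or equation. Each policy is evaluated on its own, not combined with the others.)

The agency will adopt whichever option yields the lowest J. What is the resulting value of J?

Option 1 (X − 19, R − 11):
  X = 11 − 19 = -8
  C = 144 + 3·(-8) = 120
  R = -59 − (-8) − 120 (−11 from intervention) = -182
  A = 130 − 3·(-8) − 2·(-182) = 518
  Y = 153 + 4·(-8) = 121
  N = 160 − 121 = 39
  J = 84 + 5·(-8) + 5·518 − 5·39 = 2439
Option 2 (A := 141, C := 154):
  X = 11
  C = 154
  R = -59 − 11 − 154 = -224
  A = 141
  Y = 153 + 4·11 = 197
  N = 160 − 197 = -37
  J = 84 + 5·11 + 5·141 − 5·(-37) = 1029
Option 3 (C − 44):
  X = 11
  C = 144 + 3·11 (−44 from intervention) = 133
  R = -59 − 11 − 133 = -203
  A = 130 − 3·11 − 2·(-203) = 503
  Y = 153 + 4·11 = 197
  N = 160 − 197 = -37
  J = 84 + 5·11 + 5·503 − 5·(-37) = 2839
Comparing — Option 1: J=2439, Option 2: J=1029, Option 3: J=2839. Lowest is 1029 (Option 2).

1029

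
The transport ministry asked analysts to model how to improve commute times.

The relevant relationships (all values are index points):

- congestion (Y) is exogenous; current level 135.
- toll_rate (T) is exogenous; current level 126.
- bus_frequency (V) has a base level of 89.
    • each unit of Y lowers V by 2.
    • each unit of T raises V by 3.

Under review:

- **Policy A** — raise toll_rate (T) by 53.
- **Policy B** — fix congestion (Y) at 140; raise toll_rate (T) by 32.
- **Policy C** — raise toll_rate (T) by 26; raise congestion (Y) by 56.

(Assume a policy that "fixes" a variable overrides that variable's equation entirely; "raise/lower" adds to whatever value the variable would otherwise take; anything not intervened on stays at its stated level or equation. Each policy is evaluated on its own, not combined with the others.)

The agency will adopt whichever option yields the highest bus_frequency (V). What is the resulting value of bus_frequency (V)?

356

Policy A (T + 53):
  Y = 135
  T = 126 + 53 = 179
  V = 89 − 2·135 + 3·179 = 356
Policy B (Y := 140, T + 32):
  Y = 140
  T = 126 + 32 = 158
  V = 89 − 2·140 + 3·158 = 283
Policy C (T + 26, Y + 56):
  Y = 135 + 56 = 191
  T = 126 + 26 = 152
  V = 89 − 2·191 + 3·152 = 163
Comparing — Policy A: V=356, Policy B: V=283, Policy C: V=163. Highest is 356 (Policy A).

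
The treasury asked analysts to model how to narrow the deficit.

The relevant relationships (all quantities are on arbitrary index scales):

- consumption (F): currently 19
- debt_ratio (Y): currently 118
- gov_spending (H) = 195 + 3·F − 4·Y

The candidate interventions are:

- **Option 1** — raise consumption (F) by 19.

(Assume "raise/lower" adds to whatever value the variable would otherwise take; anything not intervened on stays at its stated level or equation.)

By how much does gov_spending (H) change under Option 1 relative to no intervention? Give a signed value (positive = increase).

Baseline:
  F = 19
  Y = 118
  H = 195 + 3·19 − 4·118 = -220
Option 1 (F + 19):
  F = 19 + 19 = 38
  Y = 118
  H = 195 + 3·38 − 4·118 = -163
Change in H: -163 − (-220) = 57

57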